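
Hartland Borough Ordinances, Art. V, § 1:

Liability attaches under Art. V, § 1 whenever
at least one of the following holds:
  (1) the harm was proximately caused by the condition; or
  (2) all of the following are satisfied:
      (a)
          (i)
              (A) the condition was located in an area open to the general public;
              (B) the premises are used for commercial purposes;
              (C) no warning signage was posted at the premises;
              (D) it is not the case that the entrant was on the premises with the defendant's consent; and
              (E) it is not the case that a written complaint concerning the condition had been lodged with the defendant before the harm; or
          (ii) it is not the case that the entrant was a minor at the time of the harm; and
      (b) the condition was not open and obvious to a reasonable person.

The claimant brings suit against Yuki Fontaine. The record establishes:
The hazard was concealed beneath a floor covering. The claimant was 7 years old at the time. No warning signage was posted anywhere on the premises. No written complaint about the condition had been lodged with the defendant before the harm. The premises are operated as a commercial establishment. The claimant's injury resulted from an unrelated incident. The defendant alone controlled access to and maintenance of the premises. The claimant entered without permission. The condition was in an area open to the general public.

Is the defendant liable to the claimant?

Yes — liable.

(1) proximate cause — not met.
(A) public area — satisfied.
(B) commercial use — satisfied.
(C) no signage posted — satisfied.
(D) not (consent to enter) — satisfied.
(E) not (complaint lodged) — satisfied.
(i) = T AND T AND T AND T AND T = true.
(ii) not (entrant a minor) — not satisfied.
So (a) is satisfied (T OR F).
(b) not open/obvious — met.
So (2) is satisfied (T AND T).
Overall = F OR T = true.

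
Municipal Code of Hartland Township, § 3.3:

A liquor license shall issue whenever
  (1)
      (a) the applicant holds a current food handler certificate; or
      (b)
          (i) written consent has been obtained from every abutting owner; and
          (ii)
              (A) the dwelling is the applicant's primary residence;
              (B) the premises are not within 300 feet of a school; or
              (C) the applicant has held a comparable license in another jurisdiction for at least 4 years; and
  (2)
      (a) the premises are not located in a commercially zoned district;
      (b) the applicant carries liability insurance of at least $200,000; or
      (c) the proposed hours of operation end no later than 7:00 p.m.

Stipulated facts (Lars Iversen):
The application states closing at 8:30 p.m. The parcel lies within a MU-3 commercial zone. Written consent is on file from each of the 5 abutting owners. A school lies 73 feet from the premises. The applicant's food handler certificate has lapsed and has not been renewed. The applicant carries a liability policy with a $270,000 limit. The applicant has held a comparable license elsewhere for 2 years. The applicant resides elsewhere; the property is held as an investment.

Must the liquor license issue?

No — denied.

(a) food handler cert. — fails.
(i) all abutters consent — holds.
(A) primary residence — not met.
(B) ≥300 ft from school — not met.
(C) prior license ≥ 4 yr — fails.
So (ii) is not satisfied (F OR F OR F).
(b): T AND F → false.
(1): F OR F → false.
(a) not (commercially zoned) — not satisfied.
(b) insurance ≥ $200,000 — holds.
(c) closes by 7 p.m. — not met.
(2): F OR T OR F → true.
So Overall is not satisfied (F AND T).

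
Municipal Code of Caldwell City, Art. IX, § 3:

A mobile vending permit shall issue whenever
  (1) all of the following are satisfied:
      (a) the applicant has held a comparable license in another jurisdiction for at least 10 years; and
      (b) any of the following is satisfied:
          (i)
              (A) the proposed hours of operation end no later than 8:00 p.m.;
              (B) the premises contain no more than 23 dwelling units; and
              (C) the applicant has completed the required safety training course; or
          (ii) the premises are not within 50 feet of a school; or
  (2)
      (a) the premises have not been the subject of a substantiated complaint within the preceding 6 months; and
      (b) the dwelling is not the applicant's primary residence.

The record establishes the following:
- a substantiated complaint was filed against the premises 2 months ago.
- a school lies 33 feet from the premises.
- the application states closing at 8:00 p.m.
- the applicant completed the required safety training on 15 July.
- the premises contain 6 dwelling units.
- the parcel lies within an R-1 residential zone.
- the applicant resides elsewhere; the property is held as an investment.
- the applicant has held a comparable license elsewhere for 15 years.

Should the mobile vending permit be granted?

Yes — granted.

(a) prior license ≥ 10 yr — met.
(A) closes by 8 p.m. — satisfied.
(B) ≤ 23 units — met.
(C) safety training — holds.
So (i) is satisfied (T AND T AND T).
(ii) ≥50 ft from school — not satisfied.
So (b) is satisfied (T OR F).
So (1) is satisfied (T AND T).
(a) no complaint in 6 mo. — not satisfied.
(b) not (primary residence) — holds.
So (2) is not satisfied (F AND T).
Overall = T OR F = true.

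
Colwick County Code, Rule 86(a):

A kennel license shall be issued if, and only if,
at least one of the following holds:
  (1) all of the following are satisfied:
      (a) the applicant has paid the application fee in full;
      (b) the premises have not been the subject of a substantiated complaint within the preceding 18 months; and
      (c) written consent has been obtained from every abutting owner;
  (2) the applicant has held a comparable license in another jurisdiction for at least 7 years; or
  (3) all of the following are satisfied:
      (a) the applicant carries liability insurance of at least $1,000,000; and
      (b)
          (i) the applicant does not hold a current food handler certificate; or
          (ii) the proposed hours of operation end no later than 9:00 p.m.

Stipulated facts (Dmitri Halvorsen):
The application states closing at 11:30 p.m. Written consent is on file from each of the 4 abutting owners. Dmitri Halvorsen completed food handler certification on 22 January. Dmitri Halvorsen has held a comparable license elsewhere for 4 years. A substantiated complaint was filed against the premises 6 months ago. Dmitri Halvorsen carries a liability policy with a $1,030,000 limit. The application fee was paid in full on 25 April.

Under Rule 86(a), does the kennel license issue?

No — denied.

(a) fee paid — holds.
(b) no complaint in 18 mo. — not satisfied.
(c) all abutters consent — holds.
(1) = T AND F AND T = false.
(2) prior license ≥ 7 yr — fails.
(a) insurance ≥ $1,000,000 — satisfied.
(i) not (food handler cert.) — fails.
(ii) closes by 9 p.m. — fails.
(b): F OR F → false.
So (3) is not satisfied (T AND F).
Overall: F OR F OR F → false.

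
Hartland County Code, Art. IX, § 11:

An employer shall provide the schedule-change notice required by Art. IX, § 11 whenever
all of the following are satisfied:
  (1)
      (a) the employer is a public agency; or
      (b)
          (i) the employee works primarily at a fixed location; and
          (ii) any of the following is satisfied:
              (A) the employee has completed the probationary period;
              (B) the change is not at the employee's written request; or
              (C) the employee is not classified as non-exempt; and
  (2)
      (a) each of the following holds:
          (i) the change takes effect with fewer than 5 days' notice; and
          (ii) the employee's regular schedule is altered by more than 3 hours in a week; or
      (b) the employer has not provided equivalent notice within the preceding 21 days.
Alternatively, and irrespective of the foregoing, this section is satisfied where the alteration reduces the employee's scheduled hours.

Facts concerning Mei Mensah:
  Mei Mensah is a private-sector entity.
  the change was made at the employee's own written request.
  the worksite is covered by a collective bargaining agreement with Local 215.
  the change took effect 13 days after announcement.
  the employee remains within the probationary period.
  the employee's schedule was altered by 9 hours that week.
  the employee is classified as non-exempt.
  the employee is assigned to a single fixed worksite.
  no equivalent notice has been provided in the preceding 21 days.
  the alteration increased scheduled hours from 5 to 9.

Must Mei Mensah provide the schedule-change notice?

(a) public agency — fails.
(i) fixed location — met.
(A) past probation — fails.
(B) not employee-requested — not satisfied.
(C) not (non-exempt) — fails.
So (ii) is not satisfied (F OR F OR F).
(b): T AND F → false.
So (1) is not satisfied (F OR F).
(i) < 5 days' notice — not met.
(ii) schedule shift > 3h — holds.
(a): F AND T → false.
(b) no recent notice — satisfied.
(2): F OR T → true.
Overall: F AND T → false.
Exception (hours reduced) — not satisfied.
Result: main false OR exception false → false.

No — not required.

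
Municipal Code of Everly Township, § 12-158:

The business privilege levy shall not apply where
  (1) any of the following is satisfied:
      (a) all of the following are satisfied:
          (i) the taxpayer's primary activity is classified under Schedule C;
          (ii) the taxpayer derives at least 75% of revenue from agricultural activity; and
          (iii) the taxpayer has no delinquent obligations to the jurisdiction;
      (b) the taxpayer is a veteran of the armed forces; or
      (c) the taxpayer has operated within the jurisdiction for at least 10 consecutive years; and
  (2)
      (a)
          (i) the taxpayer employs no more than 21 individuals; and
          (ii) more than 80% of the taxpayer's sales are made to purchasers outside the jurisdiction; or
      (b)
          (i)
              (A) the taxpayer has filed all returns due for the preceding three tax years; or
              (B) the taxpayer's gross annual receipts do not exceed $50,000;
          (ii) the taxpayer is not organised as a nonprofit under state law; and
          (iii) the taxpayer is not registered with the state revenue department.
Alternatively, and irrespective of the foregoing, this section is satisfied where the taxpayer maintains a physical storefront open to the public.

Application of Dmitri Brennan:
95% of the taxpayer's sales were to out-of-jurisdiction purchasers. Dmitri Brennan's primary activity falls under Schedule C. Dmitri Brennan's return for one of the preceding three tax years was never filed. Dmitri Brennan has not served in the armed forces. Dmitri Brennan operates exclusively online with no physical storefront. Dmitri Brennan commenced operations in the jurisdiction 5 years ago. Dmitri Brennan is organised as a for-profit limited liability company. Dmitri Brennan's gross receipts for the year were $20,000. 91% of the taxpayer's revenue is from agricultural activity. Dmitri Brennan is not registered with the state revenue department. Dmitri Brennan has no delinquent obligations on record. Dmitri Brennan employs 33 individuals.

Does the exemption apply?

Yes — exempt.

(i) Schedule C activity — met.
(ii) ≥75% agricultural — met.
(iii) no delinquency — met.
(a): T AND T AND T → true.
(b) veteran — not met.
(c) ≥ 10 yrs in jurisdiction — fails.
(1): T OR F OR F → true.
(i) ≤ 21 employees — not satisfied.
(ii) >80% out-of-jur. sales — met.
(a) = F AND T = false.
(A) returns current — not met.
(B) receipts ≤ $50,000 — met.
(i) = F OR T = true.
(ii) not (nonprofit) — met.
(iii) not (state-registered) — satisfied.
(b) = T AND T AND T = true.
(2): F OR T → true.
So Overall is satisfied (T AND T).
Exception (has storefront) — not satisfied.
Result: main true OR exception false → true.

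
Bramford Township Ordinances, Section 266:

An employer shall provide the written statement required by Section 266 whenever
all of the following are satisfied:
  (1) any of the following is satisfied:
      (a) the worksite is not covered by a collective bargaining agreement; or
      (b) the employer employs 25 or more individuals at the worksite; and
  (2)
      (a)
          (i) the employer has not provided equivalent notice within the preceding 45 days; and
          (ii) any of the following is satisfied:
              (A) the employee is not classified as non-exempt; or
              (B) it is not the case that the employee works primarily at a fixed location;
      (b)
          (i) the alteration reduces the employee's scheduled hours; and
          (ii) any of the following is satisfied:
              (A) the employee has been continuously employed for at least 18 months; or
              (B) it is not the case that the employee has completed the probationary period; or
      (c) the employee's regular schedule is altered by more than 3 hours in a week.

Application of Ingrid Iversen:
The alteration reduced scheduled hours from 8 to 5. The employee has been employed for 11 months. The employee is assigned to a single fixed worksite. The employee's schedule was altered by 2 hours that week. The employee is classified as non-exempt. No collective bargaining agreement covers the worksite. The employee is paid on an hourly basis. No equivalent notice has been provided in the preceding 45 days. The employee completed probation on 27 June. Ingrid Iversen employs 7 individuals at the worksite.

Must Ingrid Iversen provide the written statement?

(a) no CBA — met.
(b) ≥ 25 at site — not satisfied.
(1) = T OR F = true.
(i) no recent notice — holds.
(A) not (non-exempt) — not met.
(B) not (fixed location) — not met.
So (ii) is not satisfied (F OR F).
So (a) is not satisfied (T AND F).
(i) hours reduced — met.
(A) tenure ≥ 18 mo. — fails.
(B) not (past probation) — not met.
So (ii) is not satisfied (F OR F).
So (b) is not satisfied (T AND F).
(c) schedule shift > 3h — not satisfied.
(2) = F OR F OR F = false.
Overall: T AND F → false.

No — not required.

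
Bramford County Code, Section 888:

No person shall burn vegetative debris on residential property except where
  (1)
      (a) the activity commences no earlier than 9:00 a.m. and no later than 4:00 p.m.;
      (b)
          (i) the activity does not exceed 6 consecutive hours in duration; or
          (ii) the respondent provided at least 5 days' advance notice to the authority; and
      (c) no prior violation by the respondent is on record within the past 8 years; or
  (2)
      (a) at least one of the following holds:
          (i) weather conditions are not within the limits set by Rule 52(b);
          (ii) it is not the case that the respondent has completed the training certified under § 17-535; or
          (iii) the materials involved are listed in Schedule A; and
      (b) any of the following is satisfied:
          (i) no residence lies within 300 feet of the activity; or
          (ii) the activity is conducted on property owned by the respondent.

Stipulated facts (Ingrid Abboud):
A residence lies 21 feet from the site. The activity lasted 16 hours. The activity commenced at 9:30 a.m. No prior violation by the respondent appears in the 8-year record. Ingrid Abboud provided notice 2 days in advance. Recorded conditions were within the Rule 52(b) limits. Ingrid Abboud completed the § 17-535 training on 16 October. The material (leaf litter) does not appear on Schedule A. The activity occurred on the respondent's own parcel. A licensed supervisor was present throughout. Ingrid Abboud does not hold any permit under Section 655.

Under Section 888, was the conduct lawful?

(a) start within hours — met.
(i) ≤ 6 hrs duration — fails.
(ii) ≥5 days' notice — fails.
(b): F OR F → false.
(c) no prior violation — satisfied.
(1) = T AND F AND T = false.
(i) not (weather ok) — fails.
(ii) not (training certified) — not met.
(iii) Schedule A material — not satisfied.
(a) = F OR F OR F = false.
(i) no residence in 300 ft — not met.
(ii) own property — met.
So (b) is satisfied (F OR T).
(2) = F AND T = false.
Overall: F OR F → false.

No — unlawful.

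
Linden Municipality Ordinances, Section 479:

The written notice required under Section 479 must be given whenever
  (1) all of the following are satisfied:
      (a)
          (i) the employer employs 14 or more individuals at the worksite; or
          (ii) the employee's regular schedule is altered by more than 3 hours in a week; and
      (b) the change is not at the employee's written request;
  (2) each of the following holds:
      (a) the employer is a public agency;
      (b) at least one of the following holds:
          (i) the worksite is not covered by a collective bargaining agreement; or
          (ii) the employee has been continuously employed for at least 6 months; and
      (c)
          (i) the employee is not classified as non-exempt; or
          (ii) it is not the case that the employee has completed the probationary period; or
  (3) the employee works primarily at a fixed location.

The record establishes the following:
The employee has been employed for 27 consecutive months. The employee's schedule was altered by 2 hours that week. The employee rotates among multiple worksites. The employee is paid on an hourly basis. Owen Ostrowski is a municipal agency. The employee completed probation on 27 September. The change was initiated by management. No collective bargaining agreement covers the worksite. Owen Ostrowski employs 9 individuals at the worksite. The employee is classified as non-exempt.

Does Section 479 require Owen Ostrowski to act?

No — not required.

(i) ≥ 14 at site — not met.
(ii) schedule shift > 3h — not satisfied.
(a): F OR F → false.
(b) not employee-requested — satisfied.
So (1) is not satisfied (F AND T).
(a) public agency — holds.
(i) no CBA — met.
(ii) tenure ≥ 6 mo. — met.
(b): T OR T → true.
(i) not (non-exempt) — not met.
(ii) not (past probation) — not met.
So (c) is not satisfied (F OR F).
So (2) is not satisfied (T AND T AND F).
(3) fixed location — not met.
So Overall is not satisfied (F OR F OR F).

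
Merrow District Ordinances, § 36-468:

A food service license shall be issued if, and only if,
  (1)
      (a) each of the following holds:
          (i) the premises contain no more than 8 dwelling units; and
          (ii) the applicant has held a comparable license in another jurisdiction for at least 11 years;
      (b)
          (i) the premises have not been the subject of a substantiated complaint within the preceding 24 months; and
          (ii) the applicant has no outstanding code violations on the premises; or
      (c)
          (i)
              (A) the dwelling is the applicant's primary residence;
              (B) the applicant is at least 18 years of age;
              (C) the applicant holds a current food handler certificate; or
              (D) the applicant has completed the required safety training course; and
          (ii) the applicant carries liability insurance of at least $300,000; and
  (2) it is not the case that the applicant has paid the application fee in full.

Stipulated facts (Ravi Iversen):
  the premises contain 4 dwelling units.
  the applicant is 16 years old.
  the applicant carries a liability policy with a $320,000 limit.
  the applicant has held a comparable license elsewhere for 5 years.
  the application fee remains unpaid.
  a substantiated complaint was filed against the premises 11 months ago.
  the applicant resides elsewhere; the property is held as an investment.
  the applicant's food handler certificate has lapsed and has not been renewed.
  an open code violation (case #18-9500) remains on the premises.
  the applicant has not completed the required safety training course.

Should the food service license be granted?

No — denied.

(i) ≤ 8 units — met.
(ii) prior license ≥ 11 yr — not met.
(a): T AND F → false.
(i) no complaint in 24 mo. — fails.
(ii) no code violations — fails.
(b): F AND F → false.
(A) primary residence — fails.
(B) age ≥ 18 — not satisfied.
(C) food handler cert. — fails.
(D) safety training — fails.
(i) = F OR F OR F OR F = false.
(ii) insurance ≥ $300,000 — holds.
(c): F AND T → false.
So (1) is not satisfied (F OR F OR F).
(2) not (fee paid) — satisfied.
Overall: F AND T → false.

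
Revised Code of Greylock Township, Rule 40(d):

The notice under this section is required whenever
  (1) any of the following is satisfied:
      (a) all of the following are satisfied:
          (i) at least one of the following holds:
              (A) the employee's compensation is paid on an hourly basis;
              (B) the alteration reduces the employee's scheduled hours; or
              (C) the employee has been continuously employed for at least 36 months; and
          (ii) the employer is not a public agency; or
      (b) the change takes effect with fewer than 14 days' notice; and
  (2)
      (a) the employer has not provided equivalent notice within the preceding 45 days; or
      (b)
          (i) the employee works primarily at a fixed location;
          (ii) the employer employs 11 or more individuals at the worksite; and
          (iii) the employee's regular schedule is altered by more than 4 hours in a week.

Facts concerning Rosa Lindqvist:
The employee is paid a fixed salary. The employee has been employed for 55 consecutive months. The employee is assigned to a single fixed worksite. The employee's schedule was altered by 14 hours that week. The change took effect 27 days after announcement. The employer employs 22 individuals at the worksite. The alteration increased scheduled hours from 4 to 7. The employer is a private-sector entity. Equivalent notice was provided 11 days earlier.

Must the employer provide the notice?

Yes — required.

(A) hourly-paid — not met.
(B) hours reduced — not met.
(C) tenure ≥ 36 mo. — met.
(i) = F OR F OR T = true.
(ii) not (public agency) — holds.
(a): T AND T → true.
(b) < 14 days' notice — not met.
So (1) is satisfied (T OR F).
(a) no recent notice — not met.
(i) fixed location — satisfied.
(ii) ≥ 11 at site — holds.
(iii) schedule shift > 4h — satisfied.
(b): T AND T AND T → true.
So (2) is satisfied (F OR T).
Overall: T AND T → true.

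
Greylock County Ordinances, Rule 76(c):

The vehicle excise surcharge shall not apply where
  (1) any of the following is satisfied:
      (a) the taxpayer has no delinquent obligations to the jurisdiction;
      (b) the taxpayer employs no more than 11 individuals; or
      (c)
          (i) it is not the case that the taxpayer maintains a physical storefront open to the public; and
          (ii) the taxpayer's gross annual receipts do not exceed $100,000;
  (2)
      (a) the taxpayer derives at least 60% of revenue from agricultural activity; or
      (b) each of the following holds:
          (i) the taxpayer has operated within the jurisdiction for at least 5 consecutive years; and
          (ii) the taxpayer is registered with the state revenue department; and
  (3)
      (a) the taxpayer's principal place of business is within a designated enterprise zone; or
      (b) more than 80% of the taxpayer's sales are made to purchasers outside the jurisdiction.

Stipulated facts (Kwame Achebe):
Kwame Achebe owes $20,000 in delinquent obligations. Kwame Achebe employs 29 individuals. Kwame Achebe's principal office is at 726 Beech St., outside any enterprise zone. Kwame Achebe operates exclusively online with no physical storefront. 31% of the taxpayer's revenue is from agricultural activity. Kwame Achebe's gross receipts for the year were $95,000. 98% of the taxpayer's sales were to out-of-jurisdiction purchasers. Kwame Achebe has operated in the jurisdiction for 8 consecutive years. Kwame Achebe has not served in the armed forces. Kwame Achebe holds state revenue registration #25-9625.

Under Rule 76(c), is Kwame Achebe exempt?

Yes — exempt.

(a) no delinquency — not satisfied.
(b) ≤ 11 employees — not satisfied.
(i) not (has storefront) — met.
(ii) receipts ≤ $100,000 — holds.
So (c) is satisfied (T AND T).
(1): F OR F OR T → true.
(a) ≥60% agricultural — not satisfied.
(i) ≥ 5 yrs in jurisdiction — met.
(ii) state-registered — satisfied.
(b): T AND T → true.
(2): F OR T → true.
(a) in enterprise zone — not satisfied.
(b) >80% out-of-jur. sales — holds.
(3) = F OR T = true.
Overall: T AND T AND T → true.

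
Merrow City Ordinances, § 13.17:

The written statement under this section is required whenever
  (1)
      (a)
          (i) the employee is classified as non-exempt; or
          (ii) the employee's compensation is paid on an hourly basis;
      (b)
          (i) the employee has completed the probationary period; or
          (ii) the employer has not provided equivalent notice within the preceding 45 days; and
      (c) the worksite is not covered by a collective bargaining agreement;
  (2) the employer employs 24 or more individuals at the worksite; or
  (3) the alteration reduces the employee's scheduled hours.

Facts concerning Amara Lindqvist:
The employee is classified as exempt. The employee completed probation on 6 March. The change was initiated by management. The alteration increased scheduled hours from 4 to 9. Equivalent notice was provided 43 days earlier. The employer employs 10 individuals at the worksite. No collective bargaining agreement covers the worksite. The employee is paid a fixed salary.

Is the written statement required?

No — not required.

(i) non-exempt — not satisfied.
(ii) hourly-paid — fails.
(a) = F OR F = false.
(i) past probation — satisfied.
(ii) no recent notice — not met.
So (b) is satisfied (T OR F).
(c) no CBA — satisfied.
(1) = F AND T AND T = false.
(2) ≥ 24 at site — not met.
(3) hours reduced — not met.
Overall: F OR F OR F → false.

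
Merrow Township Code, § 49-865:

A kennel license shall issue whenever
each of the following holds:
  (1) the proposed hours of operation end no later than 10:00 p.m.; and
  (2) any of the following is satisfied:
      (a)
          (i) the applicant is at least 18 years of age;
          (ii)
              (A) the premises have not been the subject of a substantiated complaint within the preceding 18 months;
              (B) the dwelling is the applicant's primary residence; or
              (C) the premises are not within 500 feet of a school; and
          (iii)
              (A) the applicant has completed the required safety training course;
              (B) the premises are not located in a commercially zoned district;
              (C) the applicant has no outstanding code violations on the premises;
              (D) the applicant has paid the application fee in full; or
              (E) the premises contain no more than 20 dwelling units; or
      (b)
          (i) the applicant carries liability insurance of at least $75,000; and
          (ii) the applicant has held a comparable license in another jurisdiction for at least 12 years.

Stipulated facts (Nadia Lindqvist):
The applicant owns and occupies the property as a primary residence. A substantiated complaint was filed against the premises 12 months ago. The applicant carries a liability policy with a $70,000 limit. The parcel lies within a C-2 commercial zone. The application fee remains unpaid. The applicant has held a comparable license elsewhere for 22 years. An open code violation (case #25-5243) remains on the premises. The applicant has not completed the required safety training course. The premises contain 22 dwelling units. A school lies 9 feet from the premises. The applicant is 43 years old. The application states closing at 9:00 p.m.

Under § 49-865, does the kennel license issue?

(1) closes by 10 p.m. — holds.
(i) age ≥ 18 — satisfied.
(A) no complaint in 18 mo. — not satisfied.
(B) primary residence — satisfied.
(C) ≥500 ft from school — not satisfied.
(ii): F OR T OR F → true.
(A) safety training — not satisfied.
(B) not (commercially zoned) — not satisfied.
(C) no code violations — not satisfied.
(D) fee paid — not met.
(E) ≤ 20 units — not satisfied.
(iii): F OR F OR F OR F OR F → false.
(a): T AND T AND F → false.
(i) insurance ≥ $75,000 — fails.
(ii) prior license ≥ 12 yr — met.
(b): F AND T → false.
(2): F OR F → false.
So Overall is not satisfied (T AND F).

No — denied.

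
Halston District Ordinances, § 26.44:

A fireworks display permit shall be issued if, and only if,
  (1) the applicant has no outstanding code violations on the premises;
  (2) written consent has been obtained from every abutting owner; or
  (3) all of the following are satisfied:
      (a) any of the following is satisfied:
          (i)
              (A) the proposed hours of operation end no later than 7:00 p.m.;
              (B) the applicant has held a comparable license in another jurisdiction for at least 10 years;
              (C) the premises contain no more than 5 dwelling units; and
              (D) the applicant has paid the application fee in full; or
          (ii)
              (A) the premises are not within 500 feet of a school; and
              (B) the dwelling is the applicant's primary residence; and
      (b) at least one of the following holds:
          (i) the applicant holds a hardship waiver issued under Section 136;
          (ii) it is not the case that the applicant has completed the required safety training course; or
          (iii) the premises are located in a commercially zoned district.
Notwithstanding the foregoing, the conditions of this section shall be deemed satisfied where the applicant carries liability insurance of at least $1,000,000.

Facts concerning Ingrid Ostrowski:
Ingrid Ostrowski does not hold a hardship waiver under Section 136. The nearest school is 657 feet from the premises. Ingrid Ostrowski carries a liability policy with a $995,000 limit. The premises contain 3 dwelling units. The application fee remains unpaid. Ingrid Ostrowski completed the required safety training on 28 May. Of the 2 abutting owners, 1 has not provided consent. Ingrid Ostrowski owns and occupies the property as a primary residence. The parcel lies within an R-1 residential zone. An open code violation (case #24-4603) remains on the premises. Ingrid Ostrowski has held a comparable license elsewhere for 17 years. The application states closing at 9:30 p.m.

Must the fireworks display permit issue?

No — denied.

(1) no code violations — not satisfied.
(2) all abutters consent — fails.
(A) closes by 7 p.m. — fails.
(B) prior license ≥ 10 yr — satisfied.
(C) ≤ 5 units — met.
(D) fee paid — fails.
So (i) is not satisfied (F AND T AND T AND F).
(A) ≥500 ft from school — met.
(B) primary residence — met.
So (ii) is satisfied (T AND T).
(a) = F OR T = true.
(i) hardship waiver — not satisfied.
(ii) not (safety training) — fails.
(iii) commercially zoned — not met.
(b): F OR F OR F → false.
(3): T AND F → false.
Overall: F OR F OR F → false.
Exception (insurance ≥ $1,000,000) — not satisfied.
Result: main false OR exception false → false.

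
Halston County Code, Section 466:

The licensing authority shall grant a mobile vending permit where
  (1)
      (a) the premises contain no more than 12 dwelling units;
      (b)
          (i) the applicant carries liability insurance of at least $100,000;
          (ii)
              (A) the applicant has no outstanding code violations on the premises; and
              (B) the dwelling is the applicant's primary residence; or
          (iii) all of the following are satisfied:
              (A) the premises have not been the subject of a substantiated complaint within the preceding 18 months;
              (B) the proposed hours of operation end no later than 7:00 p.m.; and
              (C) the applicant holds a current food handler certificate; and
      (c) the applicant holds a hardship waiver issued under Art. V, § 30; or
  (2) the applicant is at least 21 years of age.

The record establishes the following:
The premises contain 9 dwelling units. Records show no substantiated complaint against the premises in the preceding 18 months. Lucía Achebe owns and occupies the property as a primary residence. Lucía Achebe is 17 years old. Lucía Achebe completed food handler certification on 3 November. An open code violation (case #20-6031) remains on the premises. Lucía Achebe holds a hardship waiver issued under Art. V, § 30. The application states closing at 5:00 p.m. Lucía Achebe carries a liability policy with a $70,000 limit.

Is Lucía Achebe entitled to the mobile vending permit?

(a) ≤ 12 units — holds.
(i) insurance ≥ $100,000 — not met.
(A) no code violations — not satisfied.
(B) primary residence — met.
(ii) = F AND T = false.
(A) no complaint in 18 mo. — satisfied.
(B) closes by 7 p.m. — holds.
(C) food handler cert. — satisfied.
So (iii) is satisfied (T AND T AND T).
So (b) is satisfied (F OR F OR T).
(c) hardship waiver — holds.
(1) = T AND T AND T = true.
(2) age ≥ 21 — fails.
Overall = T OR F = true.

Yes — granted.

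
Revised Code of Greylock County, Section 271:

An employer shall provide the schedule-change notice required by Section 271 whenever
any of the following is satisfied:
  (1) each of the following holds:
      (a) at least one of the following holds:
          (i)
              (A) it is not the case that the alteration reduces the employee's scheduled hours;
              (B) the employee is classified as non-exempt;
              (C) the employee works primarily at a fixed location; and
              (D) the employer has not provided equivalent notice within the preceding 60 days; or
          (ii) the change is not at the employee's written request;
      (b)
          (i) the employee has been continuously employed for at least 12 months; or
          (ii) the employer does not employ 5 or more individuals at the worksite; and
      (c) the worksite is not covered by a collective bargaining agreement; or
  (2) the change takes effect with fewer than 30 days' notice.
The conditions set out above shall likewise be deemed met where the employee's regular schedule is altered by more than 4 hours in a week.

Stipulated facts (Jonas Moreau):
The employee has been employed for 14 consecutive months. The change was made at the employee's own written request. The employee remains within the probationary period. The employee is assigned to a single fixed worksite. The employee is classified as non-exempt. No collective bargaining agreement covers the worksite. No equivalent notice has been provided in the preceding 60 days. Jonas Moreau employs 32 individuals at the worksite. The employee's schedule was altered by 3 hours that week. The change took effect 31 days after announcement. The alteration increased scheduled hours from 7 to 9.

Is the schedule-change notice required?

(A) not (hours reduced) — satisfied.
(B) non-exempt — met.
(C) fixed location — holds.
(D) no recent notice — satisfied.
So (i) is satisfied (T AND T AND T AND T).
(ii) not employee-requested — not satisfied.
(a): T OR F → true.
(i) tenure ≥ 12 mo. — satisfied.
(ii) not (≥ 5 at site) — fails.
(b) = T OR F = true.
(c) no CBA — met.
So (1) is satisfied (T AND T AND T).
(2) < 30 days' notice — fails.
Overall: T OR F → true.
Exception (schedule shift > 4h) — not satisfied.
Result: main true OR exception false → true.

Yes — required.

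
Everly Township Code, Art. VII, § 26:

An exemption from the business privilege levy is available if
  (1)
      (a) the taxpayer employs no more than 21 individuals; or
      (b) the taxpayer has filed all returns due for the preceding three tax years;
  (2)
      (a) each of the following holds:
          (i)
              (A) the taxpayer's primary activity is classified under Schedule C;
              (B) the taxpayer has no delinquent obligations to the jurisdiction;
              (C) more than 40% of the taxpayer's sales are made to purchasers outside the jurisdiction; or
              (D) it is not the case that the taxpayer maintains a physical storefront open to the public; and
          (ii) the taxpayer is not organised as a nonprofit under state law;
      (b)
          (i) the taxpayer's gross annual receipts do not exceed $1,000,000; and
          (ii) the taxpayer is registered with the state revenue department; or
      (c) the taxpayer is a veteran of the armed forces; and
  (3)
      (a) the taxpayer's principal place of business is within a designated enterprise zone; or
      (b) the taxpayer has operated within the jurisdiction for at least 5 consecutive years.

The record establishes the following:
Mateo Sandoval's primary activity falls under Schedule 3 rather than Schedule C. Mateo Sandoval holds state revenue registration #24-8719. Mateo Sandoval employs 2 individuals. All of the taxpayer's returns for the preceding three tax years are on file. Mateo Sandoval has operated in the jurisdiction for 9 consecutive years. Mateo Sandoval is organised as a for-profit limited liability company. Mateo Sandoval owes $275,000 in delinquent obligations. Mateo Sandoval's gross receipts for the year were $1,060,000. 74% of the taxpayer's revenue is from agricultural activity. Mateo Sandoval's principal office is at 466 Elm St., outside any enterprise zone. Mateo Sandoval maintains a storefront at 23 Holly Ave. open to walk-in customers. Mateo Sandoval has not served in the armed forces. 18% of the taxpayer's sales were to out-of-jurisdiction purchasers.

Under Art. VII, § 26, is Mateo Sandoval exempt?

No — not exempt.

(a) ≤ 21 employees — holds.
(b) returns current — met.
(1) = T OR T = true.
(A) Schedule C activity — not satisfied.
(B) no delinquency — not met.
(C) >40% out-of-jur. sales — not satisfied.
(D) not (has storefront) — fails.
So (i) is not satisfied (F OR F OR F OR F).
(ii) not (nonprofit) — holds.
(a) = F AND T = false.
(i) receipts ≤ $1,000,000 — not met.
(ii) state-registered — holds.
(b) = F AND T = false.
(c) veteran — not satisfied.
So (2) is not satisfied (F OR F OR F).
(a) in enterprise zone — fails.
(b) ≥ 5 yrs in jurisdiction — satisfied.
(3): F OR T → true.
Overall: T AND F AND T → false.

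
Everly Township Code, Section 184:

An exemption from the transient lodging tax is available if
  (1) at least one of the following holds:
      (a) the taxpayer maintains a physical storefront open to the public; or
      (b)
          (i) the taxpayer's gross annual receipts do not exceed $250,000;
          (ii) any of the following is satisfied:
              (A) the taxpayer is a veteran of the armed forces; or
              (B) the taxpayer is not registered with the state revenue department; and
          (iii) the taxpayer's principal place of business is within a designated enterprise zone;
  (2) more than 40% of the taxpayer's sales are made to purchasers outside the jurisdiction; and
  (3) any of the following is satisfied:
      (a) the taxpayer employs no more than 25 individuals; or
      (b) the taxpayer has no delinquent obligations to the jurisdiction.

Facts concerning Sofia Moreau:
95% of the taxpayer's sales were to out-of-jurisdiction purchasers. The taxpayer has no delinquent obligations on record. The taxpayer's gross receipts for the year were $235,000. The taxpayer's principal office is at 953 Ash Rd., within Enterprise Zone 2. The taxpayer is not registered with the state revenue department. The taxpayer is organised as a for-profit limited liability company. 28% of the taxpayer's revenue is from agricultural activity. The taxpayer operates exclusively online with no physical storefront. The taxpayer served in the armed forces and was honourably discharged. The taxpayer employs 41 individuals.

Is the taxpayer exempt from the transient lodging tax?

Yes — exempt.

(a) has storefront — not satisfied.
(i) receipts ≤ $250,000 — holds.
(A) veteran — met.
(B) not (state-registered) — satisfied.
(ii): T OR T → true.
(iii) in enterprise zone — holds.
(b) = T AND T AND T = true.
(1) = F OR T = true.
(2) >40% out-of-jur. sales — holds.
(a) ≤ 25 employees — fails.
(b) no delinquency — met.
(3) = F OR T = true.
Overall = T AND T AND T = true.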